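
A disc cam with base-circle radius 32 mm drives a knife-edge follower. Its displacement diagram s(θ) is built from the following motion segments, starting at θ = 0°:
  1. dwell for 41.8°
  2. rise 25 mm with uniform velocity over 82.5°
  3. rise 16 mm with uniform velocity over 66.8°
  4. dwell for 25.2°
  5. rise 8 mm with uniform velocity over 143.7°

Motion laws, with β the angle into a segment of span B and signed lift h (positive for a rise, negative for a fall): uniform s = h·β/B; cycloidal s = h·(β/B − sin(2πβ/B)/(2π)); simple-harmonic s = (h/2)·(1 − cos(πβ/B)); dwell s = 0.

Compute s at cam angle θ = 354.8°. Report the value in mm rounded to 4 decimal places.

seg 1 [0°–41.8°] dwell: s stays 0.0000
seg 2 [41.8°–124.3°] uniform, h=25: full span → s += 25 → s = 25.0000
seg 3 [124.3°–191.1°] uniform, h=16: full span → s += 16 → s = 41.0000
seg 4 [191.1°–216.3°] dwell: s stays 41.0000
seg 5 [216.3°–360°] uniform, h=8: θ=354.8° here. β=138.5, B=143.7. 8·138.5/143.7 = 7.7105 → s = 48.7105

48.7105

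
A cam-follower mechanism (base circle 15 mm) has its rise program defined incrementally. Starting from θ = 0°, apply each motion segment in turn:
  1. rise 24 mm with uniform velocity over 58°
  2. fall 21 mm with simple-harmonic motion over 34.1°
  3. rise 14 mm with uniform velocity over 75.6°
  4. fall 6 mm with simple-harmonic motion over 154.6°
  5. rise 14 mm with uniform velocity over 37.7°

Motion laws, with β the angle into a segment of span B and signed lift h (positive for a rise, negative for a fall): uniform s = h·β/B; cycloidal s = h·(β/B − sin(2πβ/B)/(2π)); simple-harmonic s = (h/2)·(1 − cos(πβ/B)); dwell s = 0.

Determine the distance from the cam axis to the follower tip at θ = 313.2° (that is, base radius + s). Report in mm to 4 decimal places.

seg 1 [0°–58°] uniform, h=24: full span → s += 24 → s = 24.0000
seg 2 [58°–92.1°] simple-harmonic, h=-21: full span → s += -21 → s = 3.0000
seg 3 [92.1°–167.7°] uniform, h=14: full span → s += 14 → s = 17.0000
seg 4 [167.7°–322.3°] simple-harmonic, h=-6: θ=313.2° here. β=145.5, B=154.6. -6/2·(1 − cos(π·0.9411)) = -5.9489 → s = 11.0511
radial distance = base radius + s = 15 + 11.0511 = 26.0511

26.0511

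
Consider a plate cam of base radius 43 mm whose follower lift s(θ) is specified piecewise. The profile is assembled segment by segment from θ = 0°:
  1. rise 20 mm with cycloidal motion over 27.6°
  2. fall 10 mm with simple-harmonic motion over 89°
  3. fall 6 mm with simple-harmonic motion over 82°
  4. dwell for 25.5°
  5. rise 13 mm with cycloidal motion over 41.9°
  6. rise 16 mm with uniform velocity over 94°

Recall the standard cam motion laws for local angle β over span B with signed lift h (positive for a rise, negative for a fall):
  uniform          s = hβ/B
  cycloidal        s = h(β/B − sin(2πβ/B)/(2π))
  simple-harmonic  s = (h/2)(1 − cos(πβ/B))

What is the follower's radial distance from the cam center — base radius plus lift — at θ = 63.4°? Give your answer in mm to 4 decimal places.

seg 1 [0°–27.6°] cycloidal, h=20: full span → s += 20 → s = 20.0000
seg 2 [27.6°–116.6°] simple-harmonic, h=-10: θ=63.4° here. β=35.8, B=89. -10/2·(1 − cos(π·0.4022)) = -3.4885 → s = 16.5115
radial distance = base radius + s = 43 + 16.5115 = 59.5115

59.5115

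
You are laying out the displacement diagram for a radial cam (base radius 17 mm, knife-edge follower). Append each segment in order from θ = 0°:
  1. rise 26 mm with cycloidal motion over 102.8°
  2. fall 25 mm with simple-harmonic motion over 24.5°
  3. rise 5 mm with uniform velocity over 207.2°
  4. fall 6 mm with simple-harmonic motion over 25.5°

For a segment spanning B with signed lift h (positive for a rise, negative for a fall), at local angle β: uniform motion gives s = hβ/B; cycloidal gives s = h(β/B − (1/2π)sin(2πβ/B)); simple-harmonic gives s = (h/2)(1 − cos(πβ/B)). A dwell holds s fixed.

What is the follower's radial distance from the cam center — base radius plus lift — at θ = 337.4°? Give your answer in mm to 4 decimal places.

seg 1 [0°–102.8°] cycloidal, h=26: full span → s += 26 → s = 26.0000
seg 2 [102.8°–127.3°] simple-harmonic, h=-25: full span → s += -25 → s = 1.0000
seg 3 [127.3°–334.5°] uniform, h=5: full span → s += 5 → s = 6.0000
seg 4 [334.5°–360°] simple-harmonic, h=-6: θ=337.4° here. β=2.9, B=25.5. -6/2·(1 − cos(π·0.1137)) = -0.1894 → s = 5.8106
radial distance = base radius + s = 17 + 5.8106 = 22.8106

22.8106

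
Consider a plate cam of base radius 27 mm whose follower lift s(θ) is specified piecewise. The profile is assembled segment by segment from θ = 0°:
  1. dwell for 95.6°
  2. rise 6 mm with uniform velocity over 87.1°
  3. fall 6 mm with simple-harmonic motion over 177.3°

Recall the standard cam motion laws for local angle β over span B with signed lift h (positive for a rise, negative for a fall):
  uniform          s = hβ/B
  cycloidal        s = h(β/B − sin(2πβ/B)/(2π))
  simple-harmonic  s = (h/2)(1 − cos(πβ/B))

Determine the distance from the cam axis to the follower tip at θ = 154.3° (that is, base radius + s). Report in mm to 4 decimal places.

seg 1 [0°–95.6°] dwell: s stays 0.0000
seg 2 [95.6°–182.7°] uniform, h=6: θ=154.3° here. β=58.7, B=87.1. 6·58.7/87.1 = 4.0436 → s = 4.0436
radial distance = base radius + s = 27 + 4.0436 = 31.0436

31.0436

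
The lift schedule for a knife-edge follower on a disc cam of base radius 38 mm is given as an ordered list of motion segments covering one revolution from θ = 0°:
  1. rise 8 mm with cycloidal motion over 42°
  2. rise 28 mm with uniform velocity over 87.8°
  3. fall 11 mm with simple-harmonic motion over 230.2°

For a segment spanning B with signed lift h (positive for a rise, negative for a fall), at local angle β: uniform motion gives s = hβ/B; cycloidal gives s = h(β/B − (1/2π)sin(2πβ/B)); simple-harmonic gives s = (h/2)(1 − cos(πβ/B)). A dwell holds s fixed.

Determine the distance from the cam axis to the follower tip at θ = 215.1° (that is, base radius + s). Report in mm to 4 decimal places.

seg 1 [0°–42°] cycloidal, h=8: full span → s += 8 → s = 8.0000
seg 2 [42°–129.8°] uniform, h=28: full span → s += 28 → s = 36.0000
seg 3 [129.8°–360°] simple-harmonic, h=-11: θ=215.1° here. β=85.3, B=230.2. -11/2·(1 − cos(π·0.3705)) = -3.3244 → s = 32.6756
radial distance = base radius + s = 38 + 32.6756 = 70.6756

70.6756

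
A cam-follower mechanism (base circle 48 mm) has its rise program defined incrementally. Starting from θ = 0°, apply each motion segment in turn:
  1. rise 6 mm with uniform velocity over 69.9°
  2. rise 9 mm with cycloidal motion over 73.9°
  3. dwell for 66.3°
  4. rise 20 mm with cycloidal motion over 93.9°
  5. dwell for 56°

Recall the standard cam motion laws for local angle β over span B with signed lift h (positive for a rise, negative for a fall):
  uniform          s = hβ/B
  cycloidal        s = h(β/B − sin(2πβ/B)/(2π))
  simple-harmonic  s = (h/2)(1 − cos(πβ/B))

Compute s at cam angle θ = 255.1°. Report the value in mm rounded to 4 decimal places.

seg 1 [0°–69.9°] uniform, h=6: full span → s += 6 → s = 6.0000
seg 2 [69.9°–143.8°] cycloidal, h=9: full span → s += 9 → s = 15.0000
seg 3 [143.8°–210.1°] dwell: s stays 15.0000
seg 4 [210.1°–304°] cycloidal, h=20: θ=255.1° here. β=45, B=93.9. 20·(0.4792 − sin(2π·0.4792)/(2π)) = 9.1705 → s = 24.1705

24.1705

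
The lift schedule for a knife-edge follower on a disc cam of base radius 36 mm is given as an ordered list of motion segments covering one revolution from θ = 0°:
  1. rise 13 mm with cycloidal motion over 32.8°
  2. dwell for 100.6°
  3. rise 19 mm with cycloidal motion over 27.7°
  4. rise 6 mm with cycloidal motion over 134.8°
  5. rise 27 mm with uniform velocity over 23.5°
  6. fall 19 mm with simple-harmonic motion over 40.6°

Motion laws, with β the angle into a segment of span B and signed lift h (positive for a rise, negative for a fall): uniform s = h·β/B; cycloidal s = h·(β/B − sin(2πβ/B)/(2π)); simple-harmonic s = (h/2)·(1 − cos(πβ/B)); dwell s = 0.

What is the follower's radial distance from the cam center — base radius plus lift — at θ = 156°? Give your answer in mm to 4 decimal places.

seg 1 [0°–32.8°] cycloidal, h=13: full span → s += 13 → s = 13.0000
seg 2 [32.8°–133.4°] dwell: s stays 13.0000
seg 3 [133.4°–161.1°] cycloidal, h=19: θ=156° here. β=22.6, B=27.7. 19·(0.8159 − sin(2π·0.8159)/(2π)) = 18.2703 → s = 31.2703
radial distance = base radius + s = 36 + 31.2703 = 67.2703

67.2703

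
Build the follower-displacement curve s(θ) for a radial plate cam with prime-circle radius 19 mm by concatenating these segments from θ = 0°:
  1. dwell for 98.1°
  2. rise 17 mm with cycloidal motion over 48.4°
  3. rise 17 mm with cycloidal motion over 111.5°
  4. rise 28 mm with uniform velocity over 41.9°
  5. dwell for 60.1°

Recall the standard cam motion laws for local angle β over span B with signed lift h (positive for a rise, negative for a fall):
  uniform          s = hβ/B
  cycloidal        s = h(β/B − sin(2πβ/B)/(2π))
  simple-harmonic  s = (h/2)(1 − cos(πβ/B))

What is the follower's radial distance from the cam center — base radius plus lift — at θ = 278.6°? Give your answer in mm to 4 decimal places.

seg 1 [0°–98.1°] dwell: s stays 0.0000
seg 2 [98.1°–146.5°] cycloidal, h=17: full span → s += 17 → s = 17.0000
seg 3 [146.5°–258°] cycloidal, h=17: full span → s += 17 → s = 34.0000
seg 4 [258°–299.9°] uniform, h=28: θ=278.6° here. β=20.6, B=41.9. 28·20.6/41.9 = 13.7661 → s = 47.7661
radial distance = base radius + s = 19 + 47.7661 = 66.7661

66.7661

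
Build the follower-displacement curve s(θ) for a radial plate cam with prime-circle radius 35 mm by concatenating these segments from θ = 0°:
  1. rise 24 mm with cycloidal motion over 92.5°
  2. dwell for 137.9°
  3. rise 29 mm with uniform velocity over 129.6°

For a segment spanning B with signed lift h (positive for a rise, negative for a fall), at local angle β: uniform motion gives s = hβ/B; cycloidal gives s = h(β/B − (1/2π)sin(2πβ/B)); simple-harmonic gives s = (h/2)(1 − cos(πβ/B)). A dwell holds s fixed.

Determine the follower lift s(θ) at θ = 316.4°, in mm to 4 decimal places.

seg 1 [0°–92.5°] cycloidal, h=24: full span → s += 24 → s = 24.0000
seg 2 [92.5°–230.4°] dwell: s stays 24.0000
seg 3 [230.4°–360°] uniform, h=29: θ=316.4° here. β=86, B=129.6. 29·86/129.6 = 19.2438 → s = 43.2438

43.2438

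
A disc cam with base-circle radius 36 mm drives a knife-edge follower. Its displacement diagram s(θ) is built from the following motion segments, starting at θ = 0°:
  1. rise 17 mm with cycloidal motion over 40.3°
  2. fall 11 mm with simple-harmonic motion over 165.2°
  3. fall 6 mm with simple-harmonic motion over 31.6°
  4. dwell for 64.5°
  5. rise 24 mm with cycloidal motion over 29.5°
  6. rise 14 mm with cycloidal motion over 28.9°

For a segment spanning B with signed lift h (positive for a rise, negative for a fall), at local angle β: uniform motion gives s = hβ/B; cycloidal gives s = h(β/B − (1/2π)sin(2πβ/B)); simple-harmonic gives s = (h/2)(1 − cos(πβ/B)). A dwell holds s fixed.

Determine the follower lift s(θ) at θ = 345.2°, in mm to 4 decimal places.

seg 1 [0°–40.3°] cycloidal, h=17: full span → s += 17 → s = 17.0000
seg 2 [40.3°–205.5°] simple-harmonic, h=-11: full span → s += -11 → s = 6.0000
seg 3 [205.5°–237.1°] simple-harmonic, h=-6: full span → s += -6 → s = 0.0000
seg 4 [237.1°–301.6°] dwell: s stays 0.0000
seg 5 [301.6°–331.1°] cycloidal, h=24: full span → s += 24 → s = 24.0000
seg 6 [331.1°–360°] cycloidal, h=14: θ=345.2° here. β=14.1, B=28.9. 14·(0.4879 − sin(2π·0.4879)/(2π)) = 6.6611 → s = 30.6611

30.6611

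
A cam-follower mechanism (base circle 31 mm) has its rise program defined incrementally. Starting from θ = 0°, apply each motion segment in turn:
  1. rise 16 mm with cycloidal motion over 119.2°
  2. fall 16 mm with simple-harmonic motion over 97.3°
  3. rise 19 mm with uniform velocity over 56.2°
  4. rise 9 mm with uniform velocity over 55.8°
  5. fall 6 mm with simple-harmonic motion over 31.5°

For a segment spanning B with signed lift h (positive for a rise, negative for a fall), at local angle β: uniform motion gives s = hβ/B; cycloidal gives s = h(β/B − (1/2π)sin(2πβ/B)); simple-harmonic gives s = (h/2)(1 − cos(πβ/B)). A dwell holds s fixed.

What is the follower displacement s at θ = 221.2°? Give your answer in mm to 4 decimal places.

seg 1 [0°–119.2°] cycloidal, h=16: full span → s += 16 → s = 16.0000
seg 2 [119.2°–216.5°] simple-harmonic, h=-16: full span → s += -16 → s = 0.0000
seg 3 [216.5°–272.7°] uniform, h=19: θ=221.2° here. β=4.7, B=56.2. 19·4.7/56.2 = 1.5890 → s = 1.5890

1.5890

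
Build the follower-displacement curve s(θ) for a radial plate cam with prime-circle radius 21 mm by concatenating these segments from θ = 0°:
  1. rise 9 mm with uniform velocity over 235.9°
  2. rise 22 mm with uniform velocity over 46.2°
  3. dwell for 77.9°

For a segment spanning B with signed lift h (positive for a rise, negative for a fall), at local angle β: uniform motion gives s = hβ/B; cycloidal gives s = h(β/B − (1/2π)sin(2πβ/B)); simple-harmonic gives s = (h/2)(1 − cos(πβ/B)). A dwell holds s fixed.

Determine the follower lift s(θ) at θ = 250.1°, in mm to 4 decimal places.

seg 1 [0°–235.9°] uniform, h=9: full span → s += 9 → s = 9.0000
seg 2 [235.9°–282.1°] uniform, h=22: θ=250.1° here. β=14.2, B=46.2. 22·14.2/46.2 = 6.7619 → s = 15.7619

15.7619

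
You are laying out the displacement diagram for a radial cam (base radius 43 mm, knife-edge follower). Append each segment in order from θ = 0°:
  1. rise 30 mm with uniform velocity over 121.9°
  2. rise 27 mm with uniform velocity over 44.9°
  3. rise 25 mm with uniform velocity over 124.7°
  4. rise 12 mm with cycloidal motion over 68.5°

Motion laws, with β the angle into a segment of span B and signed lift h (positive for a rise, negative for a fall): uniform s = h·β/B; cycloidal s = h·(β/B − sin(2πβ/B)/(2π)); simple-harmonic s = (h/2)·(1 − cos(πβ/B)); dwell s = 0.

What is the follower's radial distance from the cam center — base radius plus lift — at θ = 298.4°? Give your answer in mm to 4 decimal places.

seg 1 [0°–121.9°] uniform, h=30: full span → s += 30 → s = 30.0000
seg 2 [121.9°–166.8°] uniform, h=27: full span → s += 27 → s = 57.0000
seg 3 [166.8°–291.5°] uniform, h=25: full span → s += 25 → s = 82.0000
seg 4 [291.5°–360°] cycloidal, h=12: θ=298.4° here. β=6.9, B=68.5. 12·(0.1007 − sin(2π·0.1007)/(2π)) = 0.0791 → s = 82.0791
radial distance = base radius + s = 43 + 82.0791 = 125.0791

125.0791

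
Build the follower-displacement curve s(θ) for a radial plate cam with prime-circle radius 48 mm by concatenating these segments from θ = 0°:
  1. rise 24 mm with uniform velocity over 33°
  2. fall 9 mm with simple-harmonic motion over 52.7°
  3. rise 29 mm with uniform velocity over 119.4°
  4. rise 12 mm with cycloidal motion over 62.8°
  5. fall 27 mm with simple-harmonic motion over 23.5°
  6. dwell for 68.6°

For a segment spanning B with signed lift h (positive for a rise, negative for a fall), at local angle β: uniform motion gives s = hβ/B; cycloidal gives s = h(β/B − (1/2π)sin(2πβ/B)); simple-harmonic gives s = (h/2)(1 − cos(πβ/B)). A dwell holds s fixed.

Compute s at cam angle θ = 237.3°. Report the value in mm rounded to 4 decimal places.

seg 1 [0°–33°] uniform, h=24: full span → s += 24 → s = 24.0000
seg 2 [33°–85.7°] simple-harmonic, h=-9: full span → s += -9 → s = 15.0000
seg 3 [85.7°–205.1°] uniform, h=29: full span → s += 29 → s = 44.0000
seg 4 [205.1°–267.9°] cycloidal, h=12: θ=237.3° here. β=32.2, B=62.8. 12·(0.5127 − sin(2π·0.5127)/(2π)) = 6.3056 → s = 50.3056

50.3056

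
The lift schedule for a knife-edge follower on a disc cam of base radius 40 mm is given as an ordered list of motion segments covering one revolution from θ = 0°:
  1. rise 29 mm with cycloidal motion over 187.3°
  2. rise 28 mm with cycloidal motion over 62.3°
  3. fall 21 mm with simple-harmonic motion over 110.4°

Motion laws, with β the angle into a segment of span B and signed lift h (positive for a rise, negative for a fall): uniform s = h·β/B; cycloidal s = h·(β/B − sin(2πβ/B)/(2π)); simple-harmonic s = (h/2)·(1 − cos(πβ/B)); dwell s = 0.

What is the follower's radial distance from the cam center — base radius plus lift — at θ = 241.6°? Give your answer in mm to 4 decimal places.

seg 1 [0°–187.3°] cycloidal, h=29: full span → s += 29 → s = 29.0000
seg 2 [187.3°–249.6°] cycloidal, h=28: θ=241.6° here. β=54.3, B=62.3. 28·(0.8716 − sin(2π·0.8716)/(2π)) = 27.6224 → s = 56.6224
radial distance = base radius + s = 40 + 56.6224 = 96.6224

96.6224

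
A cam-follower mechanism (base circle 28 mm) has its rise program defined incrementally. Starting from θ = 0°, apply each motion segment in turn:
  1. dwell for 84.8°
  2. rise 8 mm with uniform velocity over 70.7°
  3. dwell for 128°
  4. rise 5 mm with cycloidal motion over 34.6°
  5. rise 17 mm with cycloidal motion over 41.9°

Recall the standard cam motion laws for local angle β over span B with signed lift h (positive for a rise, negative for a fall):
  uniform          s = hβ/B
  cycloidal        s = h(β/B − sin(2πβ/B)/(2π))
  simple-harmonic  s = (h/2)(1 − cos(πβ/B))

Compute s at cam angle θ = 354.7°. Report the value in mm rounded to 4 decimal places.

seg 1 [0°–84.8°] dwell: s stays 0.0000
seg 2 [84.8°–155.5°] uniform, h=8: full span → s += 8 → s = 8.0000
seg 3 [155.5°–283.5°] dwell: s stays 8.0000
seg 4 [283.5°–318.1°] cycloidal, h=5: full span → s += 5 → s = 13.0000
seg 5 [318.1°–360°] cycloidal, h=17: θ=354.7° here. β=36.6, B=41.9. 17·(0.8735 − sin(2π·0.8735)/(2π)) = 16.7807 → s = 29.7807

29.7807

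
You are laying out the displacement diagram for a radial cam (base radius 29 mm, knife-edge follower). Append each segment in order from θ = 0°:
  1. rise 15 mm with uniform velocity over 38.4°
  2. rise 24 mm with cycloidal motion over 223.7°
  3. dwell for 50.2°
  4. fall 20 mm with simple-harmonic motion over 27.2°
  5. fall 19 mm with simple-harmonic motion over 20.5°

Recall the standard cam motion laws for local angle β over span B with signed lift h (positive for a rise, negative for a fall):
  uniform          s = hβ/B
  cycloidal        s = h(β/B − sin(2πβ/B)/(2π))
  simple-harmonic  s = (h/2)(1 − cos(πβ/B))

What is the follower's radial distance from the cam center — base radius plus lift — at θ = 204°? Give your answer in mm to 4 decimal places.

seg 1 [0°–38.4°] uniform, h=15: full span → s += 15 → s = 15.0000
seg 2 [38.4°–262.1°] cycloidal, h=24: θ=204° here. β=165.6, B=223.7. 24·(0.7403 − sin(2π·0.7403)/(2π)) = 21.5792 → s = 36.5792
radial distance = base radius + s = 29 + 36.5792 = 65.5792

65.5792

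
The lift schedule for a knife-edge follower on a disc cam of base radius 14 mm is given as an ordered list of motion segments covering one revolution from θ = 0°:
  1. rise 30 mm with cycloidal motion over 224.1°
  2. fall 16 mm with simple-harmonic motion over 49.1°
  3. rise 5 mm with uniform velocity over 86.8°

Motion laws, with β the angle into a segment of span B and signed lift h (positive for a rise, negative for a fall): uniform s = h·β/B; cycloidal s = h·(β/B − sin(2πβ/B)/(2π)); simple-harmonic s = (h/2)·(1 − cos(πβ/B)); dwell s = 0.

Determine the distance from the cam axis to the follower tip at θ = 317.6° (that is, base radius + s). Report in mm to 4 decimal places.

seg 1 [0°–224.1°] cycloidal, h=30: full span → s += 30 → s = 30.0000
seg 2 [224.1°–273.2°] simple-harmonic, h=-16: full span → s += -16 → s = 14.0000
seg 3 [273.2°–360°] uniform, h=5: θ=317.6° here. β=44.4, B=86.8. 5·44.4/86.8 = 2.5576 → s = 16.5576
radial distance = base radius + s = 14 + 16.5576 = 30.5576

30.5576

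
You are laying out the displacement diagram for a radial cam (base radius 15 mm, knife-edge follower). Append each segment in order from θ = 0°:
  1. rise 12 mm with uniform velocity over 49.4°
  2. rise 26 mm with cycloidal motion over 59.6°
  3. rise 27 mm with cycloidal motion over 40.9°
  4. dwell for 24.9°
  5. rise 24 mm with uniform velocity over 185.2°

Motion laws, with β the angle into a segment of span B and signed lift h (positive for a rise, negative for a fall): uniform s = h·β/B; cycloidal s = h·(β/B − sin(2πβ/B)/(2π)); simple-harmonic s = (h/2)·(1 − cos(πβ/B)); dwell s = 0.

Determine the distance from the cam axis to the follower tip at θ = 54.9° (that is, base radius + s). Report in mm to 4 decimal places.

seg 1 [0°–49.4°] uniform, h=12: full span → s += 12 → s = 12.0000
seg 2 [49.4°–109°] cycloidal, h=26: θ=54.9° here. β=5.5, B=59.6. 26·(0.0923 − sin(2π·0.0923)/(2π)) = 0.1322 → s = 12.1322
radial distance = base radius + s = 15 + 12.1322 = 27.1322

27.1322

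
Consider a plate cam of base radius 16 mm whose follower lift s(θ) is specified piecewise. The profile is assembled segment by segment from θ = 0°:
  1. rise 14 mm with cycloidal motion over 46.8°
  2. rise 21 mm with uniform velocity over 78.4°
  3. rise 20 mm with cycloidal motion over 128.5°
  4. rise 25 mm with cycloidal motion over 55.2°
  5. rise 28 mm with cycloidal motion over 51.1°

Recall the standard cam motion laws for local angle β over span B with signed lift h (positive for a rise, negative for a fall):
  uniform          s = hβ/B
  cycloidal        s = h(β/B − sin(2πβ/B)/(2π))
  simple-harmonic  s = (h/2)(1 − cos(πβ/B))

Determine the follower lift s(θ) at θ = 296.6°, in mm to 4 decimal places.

seg 1 [0°–46.8°] cycloidal, h=14: full span → s += 14 → s = 14.0000
seg 2 [46.8°–125.2°] uniform, h=21: full span → s += 21 → s = 35.0000
seg 3 [125.2°–253.7°] cycloidal, h=20: full span → s += 20 → s = 55.0000
seg 4 [253.7°–308.9°] cycloidal, h=25: θ=296.6° here. β=42.9, B=55.2. 25·(0.7772 − sin(2π·0.7772)/(2π)) = 23.3504 → s = 78.3504

78.3504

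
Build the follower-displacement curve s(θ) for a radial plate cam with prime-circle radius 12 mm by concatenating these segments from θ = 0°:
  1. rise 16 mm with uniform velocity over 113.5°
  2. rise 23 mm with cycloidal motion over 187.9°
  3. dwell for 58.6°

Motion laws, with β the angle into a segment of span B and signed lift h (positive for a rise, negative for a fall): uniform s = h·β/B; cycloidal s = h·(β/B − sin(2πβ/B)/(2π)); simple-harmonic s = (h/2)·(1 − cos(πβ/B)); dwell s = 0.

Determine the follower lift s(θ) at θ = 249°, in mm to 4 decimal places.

seg 1 [0°–113.5°] uniform, h=16: full span → s += 16 → s = 16.0000
seg 2 [113.5°–301.4°] cycloidal, h=23: θ=249° here. β=135.5, B=187.9. 23·(0.7211 − sin(2π·0.7211)/(2π)) = 20.1864 → s = 36.1864

36.1864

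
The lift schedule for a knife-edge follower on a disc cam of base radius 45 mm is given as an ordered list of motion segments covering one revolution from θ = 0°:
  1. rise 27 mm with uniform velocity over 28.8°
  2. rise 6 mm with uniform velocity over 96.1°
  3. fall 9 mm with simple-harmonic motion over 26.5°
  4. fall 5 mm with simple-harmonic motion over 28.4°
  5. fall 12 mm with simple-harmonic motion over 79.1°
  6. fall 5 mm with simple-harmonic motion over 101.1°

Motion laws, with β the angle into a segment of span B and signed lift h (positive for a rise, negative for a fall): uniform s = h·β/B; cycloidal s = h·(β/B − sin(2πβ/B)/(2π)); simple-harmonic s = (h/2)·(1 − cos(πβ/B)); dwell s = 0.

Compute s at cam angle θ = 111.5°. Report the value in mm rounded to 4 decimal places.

seg 1 [0°–28.8°] uniform, h=27: full span → s += 27 → s = 27.0000
seg 2 [28.8°–124.9°] uniform, h=6: θ=111.5° here. β=82.7, B=96.1. 6·82.7/96.1 = 5.1634 → s = 32.1634

32.1634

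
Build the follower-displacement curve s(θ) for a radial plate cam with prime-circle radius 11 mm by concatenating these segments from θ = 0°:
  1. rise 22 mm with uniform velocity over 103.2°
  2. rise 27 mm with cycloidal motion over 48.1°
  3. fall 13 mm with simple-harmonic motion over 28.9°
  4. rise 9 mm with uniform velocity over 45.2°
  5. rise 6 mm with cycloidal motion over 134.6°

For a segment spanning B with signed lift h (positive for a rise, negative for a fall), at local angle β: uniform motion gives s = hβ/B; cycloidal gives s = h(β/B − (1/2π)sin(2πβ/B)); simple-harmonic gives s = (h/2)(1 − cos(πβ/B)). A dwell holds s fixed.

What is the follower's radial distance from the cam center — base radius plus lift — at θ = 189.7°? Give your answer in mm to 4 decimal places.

seg 1 [0°–103.2°] uniform, h=22: full span → s += 22 → s = 22.0000
seg 2 [103.2°–151.3°] cycloidal, h=27: full span → s += 27 → s = 49.0000
seg 3 [151.3°–180.2°] simple-harmonic, h=-13: full span → s += -13 → s = 36.0000
seg 4 [180.2°–225.4°] uniform, h=9: θ=189.7° here. β=9.5, B=45.2. 9·9.5/45.2 = 1.8916 → s = 37.8916
radial distance = base radius + s = 11 + 37.8916 = 48.8916

48.8916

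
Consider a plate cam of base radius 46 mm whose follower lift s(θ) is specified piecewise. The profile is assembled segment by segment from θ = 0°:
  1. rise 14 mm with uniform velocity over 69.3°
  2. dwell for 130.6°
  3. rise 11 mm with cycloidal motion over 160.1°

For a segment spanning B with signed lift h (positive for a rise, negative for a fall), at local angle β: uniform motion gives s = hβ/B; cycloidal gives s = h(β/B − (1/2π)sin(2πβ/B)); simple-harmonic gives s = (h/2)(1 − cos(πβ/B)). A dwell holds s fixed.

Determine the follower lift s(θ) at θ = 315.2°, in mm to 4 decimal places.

seg 1 [0°–69.3°] uniform, h=14: full span → s += 14 → s = 14.0000
seg 2 [69.3°–199.9°] dwell: s stays 14.0000
seg 3 [199.9°–360°] cycloidal, h=11: θ=315.2° here. β=115.3, B=160.1. 11·(0.7202 − sin(2π·0.7202)/(2π)) = 9.6420 → s = 23.6420

23.6420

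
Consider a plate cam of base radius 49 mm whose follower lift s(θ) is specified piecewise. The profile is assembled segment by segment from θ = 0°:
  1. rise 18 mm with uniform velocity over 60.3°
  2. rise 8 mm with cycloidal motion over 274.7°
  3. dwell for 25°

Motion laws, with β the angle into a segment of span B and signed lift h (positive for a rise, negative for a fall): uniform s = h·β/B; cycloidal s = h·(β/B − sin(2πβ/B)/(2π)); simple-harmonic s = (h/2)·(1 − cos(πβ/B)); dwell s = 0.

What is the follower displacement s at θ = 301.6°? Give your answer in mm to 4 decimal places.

seg 1 [0°–60.3°] uniform, h=18: full span → s += 18 → s = 18.0000
seg 2 [60.3°–335°] cycloidal, h=8: θ=301.6° here. β=241.3, B=274.7. 8·(0.8784 − sin(2π·0.8784)/(2π)) = 7.9081 → s = 25.9081

25.9081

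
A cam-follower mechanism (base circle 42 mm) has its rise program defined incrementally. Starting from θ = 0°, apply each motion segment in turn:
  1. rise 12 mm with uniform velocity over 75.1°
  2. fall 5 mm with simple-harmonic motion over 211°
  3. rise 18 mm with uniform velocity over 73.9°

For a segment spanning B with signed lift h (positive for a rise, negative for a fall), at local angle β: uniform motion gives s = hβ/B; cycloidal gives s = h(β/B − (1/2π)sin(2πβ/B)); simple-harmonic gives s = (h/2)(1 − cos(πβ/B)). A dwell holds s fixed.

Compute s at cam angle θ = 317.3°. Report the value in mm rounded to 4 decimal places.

seg 1 [0°–75.1°] uniform, h=12: full span → s += 12 → s = 12.0000
seg 2 [75.1°–286.1°] simple-harmonic, h=-5: full span → s += -5 → s = 7.0000
seg 3 [286.1°–360°] uniform, h=18: θ=317.3° here. β=31.2, B=73.9. 18·31.2/73.9 = 7.5995 → s = 14.5995

14.5995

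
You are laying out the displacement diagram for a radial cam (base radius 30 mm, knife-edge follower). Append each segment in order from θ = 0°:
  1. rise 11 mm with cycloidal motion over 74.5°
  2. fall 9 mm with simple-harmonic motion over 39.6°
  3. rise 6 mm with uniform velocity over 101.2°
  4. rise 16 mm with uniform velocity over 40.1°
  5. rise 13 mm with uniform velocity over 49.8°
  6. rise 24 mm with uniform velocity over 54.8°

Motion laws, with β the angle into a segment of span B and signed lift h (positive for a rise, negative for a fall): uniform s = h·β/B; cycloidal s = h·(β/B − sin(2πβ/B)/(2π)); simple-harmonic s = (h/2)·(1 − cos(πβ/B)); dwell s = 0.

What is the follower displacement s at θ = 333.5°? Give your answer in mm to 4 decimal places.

seg 1 [0°–74.5°] cycloidal, h=11: full span → s += 11 → s = 11.0000
seg 2 [74.5°–114.1°] simple-harmonic, h=-9: full span → s += -9 → s = 2.0000
seg 3 [114.1°–215.3°] uniform, h=6: full span → s += 6 → s = 8.0000
seg 4 [215.3°–255.4°] uniform, h=16: full span → s += 16 → s = 24.0000
seg 5 [255.4°–305.2°] uniform, h=13: full span → s += 13 → s = 37.0000
seg 6 [305.2°–360°] uniform, h=24: θ=333.5° here. β=28.3, B=54.8. 24·28.3/54.8 = 12.3942 → s = 49.3942

49.3942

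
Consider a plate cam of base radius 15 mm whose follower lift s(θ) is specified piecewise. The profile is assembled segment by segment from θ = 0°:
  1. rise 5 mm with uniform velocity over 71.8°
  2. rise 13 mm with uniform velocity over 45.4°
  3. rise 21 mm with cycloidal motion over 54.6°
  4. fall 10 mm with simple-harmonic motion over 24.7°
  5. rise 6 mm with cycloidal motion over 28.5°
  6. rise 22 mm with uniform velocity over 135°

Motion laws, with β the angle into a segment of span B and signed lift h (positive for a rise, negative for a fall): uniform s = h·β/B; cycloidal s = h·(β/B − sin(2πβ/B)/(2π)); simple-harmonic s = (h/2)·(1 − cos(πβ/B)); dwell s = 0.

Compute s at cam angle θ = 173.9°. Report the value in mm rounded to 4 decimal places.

seg 1 [0°–71.8°] uniform, h=5: full span → s += 5 → s = 5.0000
seg 2 [71.8°–117.2°] uniform, h=13: full span → s += 13 → s = 18.0000
seg 3 [117.2°–171.8°] cycloidal, h=21: full span → s += 21 → s = 39.0000
seg 4 [171.8°–196.5°] simple-harmonic, h=-10: θ=173.9° here. β=2.1, B=24.7. -10/2·(1 − cos(π·0.0850)) = -0.1773 → s = 38.8227

38.8227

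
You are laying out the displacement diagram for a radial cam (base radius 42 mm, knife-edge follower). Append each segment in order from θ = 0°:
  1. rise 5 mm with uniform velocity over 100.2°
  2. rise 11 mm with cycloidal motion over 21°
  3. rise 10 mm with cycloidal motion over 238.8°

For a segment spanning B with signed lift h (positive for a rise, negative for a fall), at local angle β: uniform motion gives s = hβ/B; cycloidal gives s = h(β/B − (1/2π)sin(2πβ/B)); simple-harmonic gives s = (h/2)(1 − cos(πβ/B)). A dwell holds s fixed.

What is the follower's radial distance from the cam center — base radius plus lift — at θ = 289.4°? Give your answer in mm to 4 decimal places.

seg 1 [0°–100.2°] uniform, h=5: full span → s += 5 → s = 5.0000
seg 2 [100.2°–121.2°] cycloidal, h=11: full span → s += 11 → s = 16.0000
seg 3 [121.2°–360°] cycloidal, h=10: θ=289.4° here. β=168.2, B=238.8. 10·(0.7044 − sin(2π·0.7044)/(2π)) = 8.5701 → s = 24.5701
radial distance = base radius + s = 42 + 24.5701 = 66.5701

66.5701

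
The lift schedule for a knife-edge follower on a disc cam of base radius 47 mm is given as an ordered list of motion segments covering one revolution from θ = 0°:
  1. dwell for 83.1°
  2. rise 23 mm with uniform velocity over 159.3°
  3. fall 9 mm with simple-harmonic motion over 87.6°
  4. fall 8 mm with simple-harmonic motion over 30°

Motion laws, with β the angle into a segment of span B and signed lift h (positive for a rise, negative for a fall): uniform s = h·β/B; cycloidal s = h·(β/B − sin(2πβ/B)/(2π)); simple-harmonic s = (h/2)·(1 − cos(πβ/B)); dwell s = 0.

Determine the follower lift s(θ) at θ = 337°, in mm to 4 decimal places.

seg 1 [0°–83.1°] dwell: s stays 0.0000
seg 2 [83.1°–242.4°] uniform, h=23: full span → s += 23 → s = 23.0000
seg 3 [242.4°–330°] simple-harmonic, h=-9: full span → s += -9 → s = 14.0000
seg 4 [330°–360°] simple-harmonic, h=-8: θ=337° here. β=7, B=30. -8/2·(1 − cos(π·0.2333)) = -1.0274 → s = 12.9726

12.9726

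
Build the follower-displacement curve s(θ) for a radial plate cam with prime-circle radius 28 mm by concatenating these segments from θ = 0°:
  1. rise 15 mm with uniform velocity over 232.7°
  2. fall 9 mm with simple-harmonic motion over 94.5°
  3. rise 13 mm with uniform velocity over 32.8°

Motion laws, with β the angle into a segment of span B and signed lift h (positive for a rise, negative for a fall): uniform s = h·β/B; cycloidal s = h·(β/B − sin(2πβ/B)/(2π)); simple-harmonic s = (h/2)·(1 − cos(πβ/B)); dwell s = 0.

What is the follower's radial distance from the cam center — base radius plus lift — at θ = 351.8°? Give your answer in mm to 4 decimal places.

seg 1 [0°–232.7°] uniform, h=15: full span → s += 15 → s = 15.0000
seg 2 [232.7°–327.2°] simple-harmonic, h=-9: full span → s += -9 → s = 6.0000
seg 3 [327.2°–360°] uniform, h=13: θ=351.8° here. β=24.6, B=32.8. 13·24.6/32.8 = 9.7500 → s = 15.7500
radial distance = base radius + s = 28 + 15.7500 = 43.7500

43.7500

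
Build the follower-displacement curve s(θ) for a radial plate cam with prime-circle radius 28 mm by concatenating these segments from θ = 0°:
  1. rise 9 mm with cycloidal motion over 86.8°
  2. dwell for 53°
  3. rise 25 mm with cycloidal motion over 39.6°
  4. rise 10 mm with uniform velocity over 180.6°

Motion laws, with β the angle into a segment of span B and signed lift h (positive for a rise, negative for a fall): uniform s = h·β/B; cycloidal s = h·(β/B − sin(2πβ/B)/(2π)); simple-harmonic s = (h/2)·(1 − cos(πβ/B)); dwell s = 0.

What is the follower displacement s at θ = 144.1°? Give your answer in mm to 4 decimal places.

seg 1 [0°–86.8°] cycloidal, h=9: full span → s += 9 → s = 9.0000
seg 2 [86.8°–139.8°] dwell: s stays 9.0000
seg 3 [139.8°–179.4°] cycloidal, h=25: θ=144.1° here. β=4.3, B=39.6. 25·(0.1086 − sin(2π·0.1086)/(2π)) = 0.2058 → s = 9.2058

9.2058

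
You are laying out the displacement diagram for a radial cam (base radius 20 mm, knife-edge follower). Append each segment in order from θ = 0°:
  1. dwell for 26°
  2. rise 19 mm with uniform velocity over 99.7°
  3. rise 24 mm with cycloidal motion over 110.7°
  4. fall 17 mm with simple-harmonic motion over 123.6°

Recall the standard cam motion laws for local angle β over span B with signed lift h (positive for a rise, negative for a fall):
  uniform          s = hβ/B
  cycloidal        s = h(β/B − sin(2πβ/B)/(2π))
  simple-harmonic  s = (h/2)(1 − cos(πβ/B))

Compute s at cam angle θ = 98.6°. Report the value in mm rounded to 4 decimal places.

seg 1 [0°–26°] dwell: s stays 0.0000
seg 2 [26°–125.7°] uniform, h=19: θ=98.6° here. β=72.6, B=99.7. 19·72.6/99.7 = 13.8355 → s = 13.8355

13.8355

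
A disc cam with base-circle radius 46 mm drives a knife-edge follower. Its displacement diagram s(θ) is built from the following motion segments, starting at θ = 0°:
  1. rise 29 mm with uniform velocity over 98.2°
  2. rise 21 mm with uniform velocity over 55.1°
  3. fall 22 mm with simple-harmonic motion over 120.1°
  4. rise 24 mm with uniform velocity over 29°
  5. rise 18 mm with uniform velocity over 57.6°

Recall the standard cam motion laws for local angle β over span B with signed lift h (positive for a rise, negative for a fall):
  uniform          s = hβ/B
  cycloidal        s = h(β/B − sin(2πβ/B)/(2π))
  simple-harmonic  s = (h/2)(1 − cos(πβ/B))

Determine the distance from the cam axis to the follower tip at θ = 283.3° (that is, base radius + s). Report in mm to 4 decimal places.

seg 1 [0°–98.2°] uniform, h=29: full span → s += 29 → s = 29.0000
seg 2 [98.2°–153.3°] uniform, h=21: full span → s += 21 → s = 50.0000
seg 3 [153.3°–273.4°] simple-harmonic, h=-22: full span → s += -22 → s = 28.0000
seg 4 [273.4°–302.4°] uniform, h=24: θ=283.3° here. β=9.9, B=29. 24·9.9/29 = 8.1931 → s = 36.1931
radial distance = base radius + s = 46 + 36.1931 = 82.1931

82.1931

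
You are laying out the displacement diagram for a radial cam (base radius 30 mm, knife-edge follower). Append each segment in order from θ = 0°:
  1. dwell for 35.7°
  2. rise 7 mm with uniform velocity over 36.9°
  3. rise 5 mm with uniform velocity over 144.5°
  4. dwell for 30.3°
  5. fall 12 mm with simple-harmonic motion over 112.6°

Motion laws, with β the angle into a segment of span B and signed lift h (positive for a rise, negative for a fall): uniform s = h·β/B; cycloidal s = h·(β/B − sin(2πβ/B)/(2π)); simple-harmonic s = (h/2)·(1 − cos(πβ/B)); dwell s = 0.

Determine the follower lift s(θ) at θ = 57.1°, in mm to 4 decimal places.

seg 1 [0°–35.7°] dwell: s stays 0.0000
seg 2 [35.7°–72.6°] uniform, h=7: θ=57.1° here. β=21.4, B=36.9. 7·21.4/36.9 = 4.0596 → s = 4.0596

4.0596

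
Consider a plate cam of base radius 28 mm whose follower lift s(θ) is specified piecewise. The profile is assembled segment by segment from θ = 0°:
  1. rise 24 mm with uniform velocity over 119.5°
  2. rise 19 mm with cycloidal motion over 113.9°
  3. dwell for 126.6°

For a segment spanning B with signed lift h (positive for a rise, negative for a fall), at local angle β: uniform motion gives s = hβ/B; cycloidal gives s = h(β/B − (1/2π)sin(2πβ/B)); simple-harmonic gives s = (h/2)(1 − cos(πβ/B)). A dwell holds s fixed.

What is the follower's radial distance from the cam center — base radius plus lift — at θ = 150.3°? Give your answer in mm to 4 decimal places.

seg 1 [0°–119.5°] uniform, h=24: full span → s += 24 → s = 24.0000
seg 2 [119.5°–233.4°] cycloidal, h=19: θ=150.3° here. β=30.8, B=113.9. 19·(0.2704 − sin(2π·0.2704)/(2π)) = 2.1387 → s = 26.1387
radial distance = base radius + s = 28 + 26.1387 = 54.1387

54.1387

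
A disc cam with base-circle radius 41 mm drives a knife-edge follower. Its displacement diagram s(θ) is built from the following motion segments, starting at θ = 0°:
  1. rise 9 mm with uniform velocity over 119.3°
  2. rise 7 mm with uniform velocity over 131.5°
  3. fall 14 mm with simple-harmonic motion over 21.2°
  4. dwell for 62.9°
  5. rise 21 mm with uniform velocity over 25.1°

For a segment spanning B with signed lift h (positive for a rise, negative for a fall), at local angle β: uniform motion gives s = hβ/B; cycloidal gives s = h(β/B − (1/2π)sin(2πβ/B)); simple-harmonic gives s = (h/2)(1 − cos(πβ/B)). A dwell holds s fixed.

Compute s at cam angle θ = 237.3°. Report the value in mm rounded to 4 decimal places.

seg 1 [0°–119.3°] uniform, h=9: full span → s += 9 → s = 9.0000
seg 2 [119.3°–250.8°] uniform, h=7: θ=237.3° here. β=118, B=131.5. 7·118/131.5 = 6.2814 → s = 15.2814

15.2814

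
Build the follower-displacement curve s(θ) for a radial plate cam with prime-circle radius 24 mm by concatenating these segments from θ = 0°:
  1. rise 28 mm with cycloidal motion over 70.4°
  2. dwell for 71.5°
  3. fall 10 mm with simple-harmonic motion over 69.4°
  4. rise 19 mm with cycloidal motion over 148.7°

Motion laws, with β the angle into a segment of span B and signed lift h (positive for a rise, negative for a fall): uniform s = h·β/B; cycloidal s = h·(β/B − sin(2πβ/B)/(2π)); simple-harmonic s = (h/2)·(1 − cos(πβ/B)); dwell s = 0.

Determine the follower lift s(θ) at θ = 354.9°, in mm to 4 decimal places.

seg 1 [0°–70.4°] cycloidal, h=28: full span → s += 28 → s = 28.0000
seg 2 [70.4°–141.9°] dwell: s stays 28.0000
seg 3 [141.9°–211.3°] simple-harmonic, h=-10: full span → s += -10 → s = 18.0000
seg 4 [211.3°–360°] cycloidal, h=19: θ=354.9° here. β=143.6, B=148.7. 19·(0.9657 − sin(2π·0.9657)/(2π)) = 18.9950 → s = 36.9950

36.9950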